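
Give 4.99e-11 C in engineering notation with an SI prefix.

49.9 pC

= 49.9e-12 C; 1e-12 is pico.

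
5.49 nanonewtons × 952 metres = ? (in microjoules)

5.49 × 10⁻⁹ × 952 = 5226.48 × 10⁻⁹ J

5.22648 microjoules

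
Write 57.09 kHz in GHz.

0.00005709 GHz

kilo = 10^3, giga = 10^9; factor is 10^-6.
57.09 × 10^-6 = 0.00005709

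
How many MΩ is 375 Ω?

(no prefix) = 1e0, mega = 1e6; factor is 1e-6.
375 × 1e-6 = 0.000375

0.000375 MΩ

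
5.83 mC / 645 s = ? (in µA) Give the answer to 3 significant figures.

9.04 µA

(5.83e-3) / (645) = 0.0090388e-3 A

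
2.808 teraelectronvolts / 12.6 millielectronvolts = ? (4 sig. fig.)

(2.808 × 10^12) / (12.6 × 10^-3) = 0.22286 × 10^15

222900000000000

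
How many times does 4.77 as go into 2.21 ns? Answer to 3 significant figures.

463000000

(2.21 × 10⁻⁹) / (4.77 × 10⁻¹⁸) = 0.4633 × 10⁹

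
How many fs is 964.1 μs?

964100000000 fs

micro = 10⁻⁶, femto = 10⁻¹⁵; factor is 10⁹.
964.1 × 10⁹ = 964100000000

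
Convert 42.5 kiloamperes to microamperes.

kilo = 10³, micro = 10⁻⁶; factor is 10⁹.
42.5 × 10⁹ = 42500000000

42500000000 microamperes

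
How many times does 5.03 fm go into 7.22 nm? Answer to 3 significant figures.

(7.22 × 10^-9) / (5.03 × 10^-15) = 1.435 × 10^6

1440000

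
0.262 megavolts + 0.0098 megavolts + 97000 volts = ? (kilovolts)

In kilovolts:
  0.262 megavolts = 0.262 × 10³ kilovolts = 262
  0.0098 megavolts = 0.0098 × 10³ kilovolts = 9.8
  97000 volts = 97000 × 10⁻³ kilovolts = 97
Sum: 262 + 9.8 + 97 = 368.8

368.8 kilovolts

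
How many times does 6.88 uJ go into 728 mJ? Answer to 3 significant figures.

(728 × 10^-3) / (6.88 × 10^-6) = 105.8 × 10^3

106000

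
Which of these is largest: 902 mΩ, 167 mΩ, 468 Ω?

902 mΩ = 0.902 Ω
167 mΩ = 0.167 Ω
468 Ω = 468 Ω

468 Ω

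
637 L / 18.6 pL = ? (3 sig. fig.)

34200000000000

(637) / (18.6 × 10^-12) = 34.25 × 10^12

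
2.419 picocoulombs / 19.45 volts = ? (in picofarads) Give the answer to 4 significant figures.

0.1244 picofarads

(2.419e-12) / (19.45) = 0.12437e-12 F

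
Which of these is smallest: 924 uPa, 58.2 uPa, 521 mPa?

58.2 uPa

924 uPa = 0.000924 Pa
58.2 uPa = 0.0000582 Pa
521 mPa = 0.521 Pa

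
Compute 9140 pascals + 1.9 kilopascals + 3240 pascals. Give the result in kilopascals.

In kilopascals:
  9140 pascals = 9140 × 10^-3 kilopascals = 9.14
  1.9 kilopascals → 1.9
  3240 pascals = 3240 × 10^-3 kilopascals = 3.24
Sum: 9.14 + 1.9 + 3.24 = 14.28

14.28 kilopascals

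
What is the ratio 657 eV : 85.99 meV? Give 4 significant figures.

(657) / (85.99 × 10^-3) = 7.6404 × 10^3

7640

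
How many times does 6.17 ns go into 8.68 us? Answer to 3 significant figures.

1410

(8.68e-6) / (6.17e-9) = 1.407e3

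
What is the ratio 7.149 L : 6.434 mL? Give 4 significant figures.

1111

(7.149) / (6.434e-3) = 1.1111e3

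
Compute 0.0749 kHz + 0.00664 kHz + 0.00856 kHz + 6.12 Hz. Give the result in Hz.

96.22 Hz

In Hz:
  0.0749 kHz = 0.0749e3 Hz = 74.9
  0.00664 kHz = 0.00664e3 Hz = 6.64
  0.00856 kHz = 0.00856e3 Hz = 8.56
  6.12 Hz → 6.12
Sum: 74.9 + 6.64 + 8.56 + 6.12 = 96.22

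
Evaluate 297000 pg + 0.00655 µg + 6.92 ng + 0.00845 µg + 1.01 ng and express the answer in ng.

319.93 ng

In ng:
  297000 pg = 297000 × 10^-3 ng = 297
  0.00655 µg = 0.00655 × 10^3 ng = 6.55
  6.92 ng → 6.92
  0.00845 µg = 0.00845 × 10^3 ng = 8.45
  1.01 ng → 1.01
Sum: 297 + 6.55 + 6.92 + 8.45 + 1.01 = 319.93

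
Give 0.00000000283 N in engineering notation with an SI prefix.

= 2.83 × 10^-9 N; 10^-9 is nano.

2.83 nN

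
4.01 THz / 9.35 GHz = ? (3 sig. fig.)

429

(4.01 × 10¹²) / (9.35 × 10⁹) = 0.4289 × 10³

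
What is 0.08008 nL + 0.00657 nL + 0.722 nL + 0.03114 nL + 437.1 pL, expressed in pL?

1276.89 pL

In pL:
  0.08008 nL = 0.08008e3 pL = 80.08
  0.00657 nL = 0.00657e3 pL = 6.57
  0.722 nL = 0.722e3 pL = 722
  0.03114 nL = 0.03114e3 pL = 31.14
  437.1 pL → 437.1
Sum: 80.08 + 6.57 + 722 + 31.14 + 437.1 = 1276.89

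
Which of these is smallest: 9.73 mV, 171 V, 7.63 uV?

7.63 uV

9.73 mV = 0.00973 V
171 V = 171 V
7.63 uV = 0.00000763 V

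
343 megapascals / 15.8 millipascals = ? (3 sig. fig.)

(343 × 10^6) / (15.8 × 10^-3) = 21.71 × 10^9

21700000000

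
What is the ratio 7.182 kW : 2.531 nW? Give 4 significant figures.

(7.182e3) / (2.531e-9) = 2.8376e12

2838000000000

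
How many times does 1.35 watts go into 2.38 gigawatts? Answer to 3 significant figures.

1760000000

(2.38e9) / (1.35) = 1.763e9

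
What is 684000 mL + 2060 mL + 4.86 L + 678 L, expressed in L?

In L:
  684000 mL = 684000 × 10^-3 L = 684
  2060 mL = 2060 × 10^-3 L = 2.06
  4.86 L → 4.86
  678 L → 678
Sum: 684 + 2.06 + 4.86 + 678 = 1368.92

1368.92 L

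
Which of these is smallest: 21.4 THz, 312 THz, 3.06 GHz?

21.4 THz = 21400000000000 Hz
312 THz = 312000000000000 Hz
3.06 GHz = 3060000000 Hz

3.06 GHz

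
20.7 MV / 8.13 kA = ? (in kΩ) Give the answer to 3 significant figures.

(20.7e6) / (8.13e3) = 2.5461e3 Ω

2.55 kΩ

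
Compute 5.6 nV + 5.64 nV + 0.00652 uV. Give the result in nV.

17.76 nV

In nV:
  5.6 nV → 5.6
  5.64 nV → 5.64
  0.00652 uV = 0.00652 × 10³ nV = 6.52
Sum: 5.6 + 5.64 + 6.52 = 17.76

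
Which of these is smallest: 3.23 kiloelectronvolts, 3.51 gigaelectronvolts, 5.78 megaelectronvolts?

3.23 kiloelectronvolts = 3230 electronvolts
3.51 gigaelectronvolts = 3510000000 electronvolts
5.78 megaelectronvolts = 5780000 electronvolts

3.23 kiloelectronvolts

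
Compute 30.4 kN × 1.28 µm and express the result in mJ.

30.4e3 × 1.28e-6 = 38.912e-3 J

38.912 mJ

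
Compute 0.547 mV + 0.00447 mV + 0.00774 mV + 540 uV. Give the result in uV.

1099.21 uV

In uV:
  0.547 mV = 0.547e3 uV = 547
  0.00447 mV = 0.00447e3 uV = 4.47
  0.00774 mV = 0.00774e3 uV = 7.74
  540 uV → 540
Sum: 547 + 4.47 + 7.74 + 540 = 1099.21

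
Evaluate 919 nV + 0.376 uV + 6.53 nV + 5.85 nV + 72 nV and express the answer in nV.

In nV:
  919 nV → 919
  0.376 uV = 0.376 × 10^3 nV = 376
  6.53 nV → 6.53
  5.85 nV → 5.85
  72 nV → 72
Sum: 919 + 376 + 6.53 + 5.85 + 72 = 1379.38

1379.38 nV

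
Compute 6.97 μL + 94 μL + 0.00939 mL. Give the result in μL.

110.36 μL

In μL:
  6.97 μL → 6.97
  94 μL → 94
  0.00939 mL = 0.00939 × 10³ μL = 9.39
Sum: 6.97 + 94 + 9.39 = 110.36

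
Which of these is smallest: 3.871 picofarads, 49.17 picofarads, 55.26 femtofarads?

3.871 picofarads = 0.000000000003871 farads
49.17 picofarads = 0.00000000004917 farads
55.26 femtofarads = 0.00000000000005526 farads

55.26 femtofarads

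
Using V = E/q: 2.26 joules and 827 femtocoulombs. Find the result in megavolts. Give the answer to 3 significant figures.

2730000 megavolts

(2.26) / (827e-15) = 0.0027328e15 V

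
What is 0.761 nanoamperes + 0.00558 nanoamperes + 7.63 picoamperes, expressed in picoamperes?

774.21 picoamperes

In picoamperes:
  0.761 nanoamperes = 0.761e3 picoamperes = 761
  0.00558 nanoamperes = 0.00558e3 picoamperes = 5.58
  7.63 picoamperes → 7.63
Sum: 761 + 5.58 + 7.63 = 774.21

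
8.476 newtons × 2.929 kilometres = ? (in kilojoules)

24.826204 kilojoules

8.476 × 2.929 × 10^3 = 24.826204 × 10^3 J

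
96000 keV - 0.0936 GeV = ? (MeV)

In MeV:
  96000 keV = 96000 × 10^-3 MeV = 96
  0.0936 GeV = 0.0936 × 10^3 MeV = 93.6
Difference: 96 - 93.6 = 2.4

2.4 MeV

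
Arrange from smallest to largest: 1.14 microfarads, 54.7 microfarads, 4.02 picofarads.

1.14 microfarads = 0.00000114 farads
54.7 microfarads = 0.0000547 farads
4.02 picofarads = 0.00000000000402 farads

4.02 picofarads < 1.14 microfarads < 54.7 microfarads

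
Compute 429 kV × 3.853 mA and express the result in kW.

1.652937 kW

429 × 10^3 × 3.853 × 10^-3 = 1652.937 W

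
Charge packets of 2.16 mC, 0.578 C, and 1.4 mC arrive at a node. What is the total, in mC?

In mC:
  2.16 mC → 2.16
  0.578 C = 0.578 × 10³ mC = 578
  1.4 mC → 1.4
Sum: 2.16 + 578 + 1.4 = 581.56

581.56 mC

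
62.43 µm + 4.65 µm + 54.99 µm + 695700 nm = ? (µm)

817.77 µm

In µm:
  62.43 µm → 62.43
  4.65 µm → 4.65
  54.99 µm → 54.99
  695700 nm = 695700 × 10^-3 µm = 695.7
Sum: 62.43 + 4.65 + 54.99 + 695.7 = 817.77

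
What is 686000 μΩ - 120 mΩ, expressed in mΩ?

In mΩ:
  686000 μΩ = 686000 × 10⁻³ mΩ = 686
  120 mΩ → 120
Difference: 686 - 120 = 566

566 mΩ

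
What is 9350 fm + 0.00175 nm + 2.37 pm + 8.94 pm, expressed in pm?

In pm:
  9350 fm = 9350e-3 pm = 9.35
  0.00175 nm = 0.00175e3 pm = 1.75
  2.37 pm → 2.37
  8.94 pm → 8.94
Sum: 9.35 + 1.75 + 2.37 + 8.94 = 22.41

22.41 pm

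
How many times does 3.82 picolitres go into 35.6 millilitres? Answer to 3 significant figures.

9320000000

(35.6 × 10⁻³) / (3.82 × 10⁻¹²) = 9.319 × 10⁹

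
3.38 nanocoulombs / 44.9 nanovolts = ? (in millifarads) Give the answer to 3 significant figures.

75.3 millifarads

(3.38e-9) / (44.9e-9) = 0.075278 F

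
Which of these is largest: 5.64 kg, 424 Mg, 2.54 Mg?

5.64 kg = 5640 g
424 Mg = 424000000 g
2.54 Mg = 2540000 g

424 Mg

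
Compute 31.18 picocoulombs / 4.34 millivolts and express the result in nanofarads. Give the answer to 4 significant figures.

7.184 nanofarads

(31.18 × 10^-12) / (4.34 × 10^-3) = 7.18433 × 10^-9 F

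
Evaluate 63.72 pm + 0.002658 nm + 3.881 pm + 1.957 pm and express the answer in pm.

In pm:
  63.72 pm → 63.72
  0.002658 nm = 0.002658e3 pm = 2.658
  3.881 pm → 3.881
  1.957 pm → 1.957
Sum: 63.72 + 2.658 + 3.881 + 1.957 = 72.216

72.216 pm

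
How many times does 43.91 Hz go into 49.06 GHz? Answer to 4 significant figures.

(49.06e9) / (43.91) = 1.1173e9

1117000000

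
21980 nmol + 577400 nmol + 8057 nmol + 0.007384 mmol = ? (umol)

614.821 umol

In umol:
  21980 nmol = 21980e-3 umol = 21.98
  577400 nmol = 577400e-3 umol = 577.4
  8057 nmol = 8057e-3 umol = 8.057
  0.007384 mmol = 0.007384e3 umol = 7.384
Sum: 21.98 + 577.4 + 8.057 + 7.384 = 614.821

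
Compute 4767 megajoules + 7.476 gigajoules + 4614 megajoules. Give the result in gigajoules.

In gigajoules:
  4767 megajoules = 4767e-3 gigajoules = 4.767
  7.476 gigajoules → 7.476
  4614 megajoules = 4614e-3 gigajoules = 4.614
Sum: 4.767 + 7.476 + 4.614 = 16.857

16.857 gigajoules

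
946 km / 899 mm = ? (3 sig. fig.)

(946e3) / (899e-3) = 1.052e6

1050000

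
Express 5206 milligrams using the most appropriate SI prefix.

5.206 grams

= 5.206 grams; mantissa already in [1, 1000).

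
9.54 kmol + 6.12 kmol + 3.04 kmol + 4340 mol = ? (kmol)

In kmol:
  9.54 kmol → 9.54
  6.12 kmol → 6.12
  3.04 kmol → 3.04
  4340 mol = 4340e-3 kmol = 4.34
Sum: 9.54 + 6.12 + 3.04 + 4.34 = 23.04

23.04 kmol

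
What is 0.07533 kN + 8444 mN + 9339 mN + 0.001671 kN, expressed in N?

In N:
  0.07533 kN = 0.07533 × 10³ N = 75.33
  8444 mN = 8444 × 10⁻³ N = 8.444
  9339 mN = 9339 × 10⁻³ N = 9.339
  0.001671 kN = 0.001671 × 10³ N = 1.671
Sum: 75.33 + 8.444 + 9.339 + 1.671 = 94.784

94.784 N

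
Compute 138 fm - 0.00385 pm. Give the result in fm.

134.15 fm

In fm:
  138 fm → 138
  0.00385 pm = 0.00385e3 fm = 3.85
Difference: 138 - 3.85 = 134.15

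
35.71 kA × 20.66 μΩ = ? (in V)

0.7377686 V

35.71 × 10³ × 20.66 × 10⁻⁶ = 737.7686 × 10⁻³ V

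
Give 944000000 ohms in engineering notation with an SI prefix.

944 megaohms

= 944 × 10⁶ ohms; 10⁶ is mega.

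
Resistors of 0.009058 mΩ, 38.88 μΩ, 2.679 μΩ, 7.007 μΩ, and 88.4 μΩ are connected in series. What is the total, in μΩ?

In μΩ:
  0.009058 mΩ = 0.009058 × 10^3 μΩ = 9.058
  38.88 μΩ → 38.88
  2.679 μΩ → 2.679
  7.007 μΩ → 7.007
  88.4 μΩ → 88.4
Sum: 9.058 + 38.88 + 2.679 + 7.007 + 88.4 = 146.024

146.024 μΩ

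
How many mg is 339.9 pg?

pico = 10^-12, milli = 10^-3; factor is 10^-9.
339.9 × 10^-9 = 0.0000003399

0.0000003399 mg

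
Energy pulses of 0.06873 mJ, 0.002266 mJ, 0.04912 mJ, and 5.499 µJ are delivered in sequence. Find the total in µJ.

125.615 µJ

In µJ:
  0.06873 mJ = 0.06873e3 µJ = 68.73
  0.002266 mJ = 0.002266e3 µJ = 2.266
  0.04912 mJ = 0.04912e3 µJ = 49.12
  5.499 µJ → 5.499
Sum: 68.73 + 2.266 + 49.12 + 5.499 = 125.615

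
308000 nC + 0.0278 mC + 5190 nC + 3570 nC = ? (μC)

344.56 μC

In μC:
  308000 nC = 308000 × 10⁻³ μC = 308
  0.0278 mC = 0.0278 × 10³ μC = 27.8
  5190 nC = 5190 × 10⁻³ μC = 5.19
  3570 nC = 3570 × 10⁻³ μC = 3.57
Sum: 308 + 27.8 + 5.19 + 3.57 = 344.56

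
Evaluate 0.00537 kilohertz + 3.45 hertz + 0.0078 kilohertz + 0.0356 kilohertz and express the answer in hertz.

52.22 hertz

In hertz:
  0.00537 kilohertz = 0.00537 × 10^3 hertz = 5.37
  3.45 hertz → 3.45
  0.0078 kilohertz = 0.0078 × 10^3 hertz = 7.8
  0.0356 kilohertz = 0.0356 × 10^3 hertz = 35.6
Sum: 5.37 + 3.45 + 7.8 + 35.6 = 52.22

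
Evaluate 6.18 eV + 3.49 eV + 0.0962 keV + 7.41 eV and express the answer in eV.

113.28 eV

In eV:
  6.18 eV → 6.18
  3.49 eV → 3.49
  0.0962 keV = 0.0962 × 10^3 eV = 96.2
  7.41 eV → 7.41
Sum: 6.18 + 3.49 + 96.2 + 7.41 = 113.28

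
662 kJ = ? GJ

0.000662 GJ

kilo = 1e3, giga = 1e9; factor is 1e-6.
662 × 1e-6 = 0.000662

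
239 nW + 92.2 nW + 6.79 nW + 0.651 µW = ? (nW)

988.99 nW

In nW:
  239 nW → 239
  92.2 nW → 92.2
  6.79 nW → 6.79
  0.651 µW = 0.651 × 10³ nW = 651
Sum: 239 + 92.2 + 6.79 + 651 = 988.99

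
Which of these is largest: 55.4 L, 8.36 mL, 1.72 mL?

55.4 L

55.4 L = 55.4 L
8.36 mL = 0.00836 L
1.72 mL = 0.00172 L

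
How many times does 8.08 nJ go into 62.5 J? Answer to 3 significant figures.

7740000000

(62.5) / (8.08e-9) = 7.735e9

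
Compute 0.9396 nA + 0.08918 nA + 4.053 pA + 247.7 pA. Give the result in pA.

In pA:
  0.9396 nA = 0.9396e3 pA = 939.6
  0.08918 nA = 0.08918e3 pA = 89.18
  4.053 pA → 4.053
  247.7 pA → 247.7
Sum: 939.6 + 89.18 + 4.053 + 247.7 = 1280.533

1280.533 pA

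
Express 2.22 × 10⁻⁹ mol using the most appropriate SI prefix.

2.22 nmol

= 2.22 × 10⁻⁹ mol; 10⁻⁹ is nano.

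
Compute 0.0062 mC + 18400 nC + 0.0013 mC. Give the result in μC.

25.9 μC

In μC:
  0.0062 mC = 0.0062 × 10^3 μC = 6.2
  18400 nC = 18400 × 10^-3 μC = 18.4
  0.0013 mC = 0.0013 × 10^3 μC = 1.3
Sum: 6.2 + 18.4 + 1.3 = 25.9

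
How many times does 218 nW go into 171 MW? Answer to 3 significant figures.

784000000000000

(171 × 10^6) / (218 × 10^-9) = 0.7844 × 10^15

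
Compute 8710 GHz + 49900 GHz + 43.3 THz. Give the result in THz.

In THz:
  8710 GHz = 8710 × 10^-3 THz = 8.71
  49900 GHz = 49900 × 10^-3 THz = 49.9
  43.3 THz → 43.3
Sum: 8.71 + 49.9 + 43.3 = 101.91

101.91 THz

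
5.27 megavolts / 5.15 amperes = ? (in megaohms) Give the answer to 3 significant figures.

(5.27e6) / (5.15) = 1.0233e6 Ω

1.02 megaohms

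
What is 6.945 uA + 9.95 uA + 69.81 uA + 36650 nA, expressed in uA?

123.355 uA

In uA:
  6.945 uA → 6.945
  9.95 uA → 9.95
  69.81 uA → 69.81
  36650 nA = 36650 × 10⁻³ uA = 36.65
Sum: 6.945 + 9.95 + 69.81 + 36.65 = 123.355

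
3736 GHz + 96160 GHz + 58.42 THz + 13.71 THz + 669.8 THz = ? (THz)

In THz:
  3736 GHz = 3736 × 10^-3 THz = 3.736
  96160 GHz = 96160 × 10^-3 THz = 96.16
  58.42 THz → 58.42
  13.71 THz → 13.71
  669.8 THz → 669.8
Sum: 3.736 + 96.16 + 58.42 + 13.71 + 669.8 = 841.826

841.826 THz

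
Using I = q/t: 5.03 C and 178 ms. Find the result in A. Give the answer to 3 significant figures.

28.3 A

(5.03) / (178 × 10⁻³) = 0.028258 × 10³ A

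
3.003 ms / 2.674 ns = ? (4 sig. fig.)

(3.003 × 10^-3) / (2.674 × 10^-9) = 1.123 × 10^6

1123000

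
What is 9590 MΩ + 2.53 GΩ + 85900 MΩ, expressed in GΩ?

In GΩ:
  9590 MΩ = 9590 × 10^-3 GΩ = 9.59
  2.53 GΩ → 2.53
  85900 MΩ = 85900 × 10^-3 GΩ = 85.9
Sum: 9.59 + 2.53 + 85.9 = 98.02

98.02 GΩ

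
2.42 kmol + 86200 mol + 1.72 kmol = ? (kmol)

90.34 kmol

In kmol:
  2.42 kmol → 2.42
  86200 mol = 86200 × 10^-3 kmol = 86.2
  1.72 kmol → 1.72
Sum: 2.42 + 86.2 + 1.72 = 90.34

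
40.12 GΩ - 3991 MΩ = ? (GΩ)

In GΩ:
  40.12 GΩ → 40.12
  3991 MΩ = 3991 × 10^-3 GΩ = 3.991
Difference: 40.12 - 3.991 = 36.129

36.129 GΩ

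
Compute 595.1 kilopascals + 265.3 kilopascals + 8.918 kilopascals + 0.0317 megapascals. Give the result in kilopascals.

901.018 kilopascals

In kilopascals:
  595.1 kilopascals → 595.1
  265.3 kilopascals → 265.3
  8.918 kilopascals → 8.918
  0.0317 megapascals = 0.0317e3 kilopascals = 31.7
Sum: 595.1 + 265.3 + 8.918 + 31.7 = 901.018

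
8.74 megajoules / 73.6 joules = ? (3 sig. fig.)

(8.74 × 10^6) / (73.6) = 0.1188 × 10^6

119000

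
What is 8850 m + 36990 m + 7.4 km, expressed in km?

In km:
  8850 m = 8850e-3 km = 8.85
  36990 m = 36990e-3 km = 36.99
  7.4 km → 7.4
Sum: 8.85 + 36.99 + 7.4 = 53.24

53.24 km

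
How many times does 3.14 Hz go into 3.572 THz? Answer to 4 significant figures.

(3.572e12) / (3.14) = 1.1376e12

1138000000000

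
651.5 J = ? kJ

0.6515 kJ

(no prefix) = 1e0, kilo = 1e3; factor is 1e-3.
651.5 × 1e-3 = 0.6515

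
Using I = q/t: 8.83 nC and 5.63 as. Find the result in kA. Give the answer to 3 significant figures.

1570000 kA

(8.83 × 10⁻⁹) / (5.63 × 10⁻¹⁸) = 1.5684 × 10⁹ A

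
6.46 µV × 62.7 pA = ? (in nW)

6.46 × 10^-6 × 62.7 × 10^-12 = 405.042 × 10^-18 W

0.000000405042 nW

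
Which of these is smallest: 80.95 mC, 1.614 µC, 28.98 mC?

80.95 mC = 0.08095 C
1.614 µC = 0.000001614 C
28.98 mC = 0.02898 C

1.614 µC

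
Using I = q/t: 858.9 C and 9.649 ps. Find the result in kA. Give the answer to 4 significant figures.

89010000000 kA

(858.9) / (9.649 × 10^-12) = 89.0144 × 10^12 A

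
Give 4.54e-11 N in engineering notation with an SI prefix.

= 45.4e-12 N; 1e-12 is pico.

45.4 pN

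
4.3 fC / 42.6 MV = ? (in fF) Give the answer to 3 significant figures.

(4.3 × 10^-15) / (42.6 × 10^6) = 0.10094 × 10^-21 F

0.000000101 fF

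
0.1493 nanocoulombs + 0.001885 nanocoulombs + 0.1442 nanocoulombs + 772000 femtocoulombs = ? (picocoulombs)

In picocoulombs:
  0.1493 nanocoulombs = 0.1493 × 10^3 picocoulombs = 149.3
  0.001885 nanocoulombs = 0.001885 × 10^3 picocoulombs = 1.885
  0.1442 nanocoulombs = 0.1442 × 10^3 picocoulombs = 144.2
  772000 femtocoulombs = 772000 × 10^-3 picocoulombs = 772
Sum: 149.3 + 1.885 + 144.2 + 772 = 1067.385

1067.385 picocoulombs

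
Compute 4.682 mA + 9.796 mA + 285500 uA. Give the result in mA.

In mA:
  4.682 mA → 4.682
  9.796 mA → 9.796
  285500 uA = 285500 × 10⁻³ mA = 285.5
Sum: 4.682 + 9.796 + 285.5 = 299.978

299.978 mA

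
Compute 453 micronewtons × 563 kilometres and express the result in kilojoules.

0.255039 kilojoules

453e-6 × 563e3 = 255039e-3 J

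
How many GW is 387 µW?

0.000000000000387 GW

micro = 1e-6, giga = 1e9; factor is 1e-15.
387 × 1e-15 = 0.000000000000387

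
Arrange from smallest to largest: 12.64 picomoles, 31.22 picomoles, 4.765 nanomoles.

12.64 picomoles = 0.00000000001264 moles
31.22 picomoles = 0.00000000003122 moles
4.765 nanomoles = 0.000000004765 moles

12.64 picomoles < 31.22 picomoles < 4.765 nanomoles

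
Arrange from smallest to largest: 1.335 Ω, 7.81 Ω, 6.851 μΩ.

6.851 μΩ < 1.335 Ω < 7.81 Ω

1.335 Ω = 1.335 Ω
7.81 Ω = 7.81 Ω
6.851 μΩ = 0.000006851 Ω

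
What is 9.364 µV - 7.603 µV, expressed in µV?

1.761 µV

In µV:
  9.364 µV → 9.364
  7.603 µV → 7.603
Difference: 9.364 - 7.603 = 1.761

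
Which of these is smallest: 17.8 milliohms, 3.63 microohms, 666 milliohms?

17.8 milliohms = 0.0178 ohms
3.63 microohms = 0.00000363 ohms
666 milliohms = 0.666 ohms

3.63 microohms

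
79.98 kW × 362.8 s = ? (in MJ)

79.98e3 × 362.8 = 29016.744e3 J

29.016744 MJ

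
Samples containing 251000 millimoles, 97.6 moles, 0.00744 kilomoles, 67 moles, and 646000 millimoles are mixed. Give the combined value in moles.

In moles:
  251000 millimoles = 251000 × 10⁻³ moles = 251
  97.6 moles → 97.6
  0.00744 kilomoles = 0.00744 × 10³ moles = 7.44
  67 moles → 67
  646000 millimoles = 646000 × 10⁻³ moles = 646
Sum: 251 + 97.6 + 7.44 + 67 + 646 = 1069.04

1069.04 moles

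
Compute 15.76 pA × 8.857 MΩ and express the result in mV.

0.13958632 mV

15.76 × 10^-12 × 8.857 × 10^6 = 139.58632 × 10^-6 V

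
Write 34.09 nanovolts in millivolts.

nano = 1e-9, milli = 1e-3; factor is 1e-6.
34.09 × 1e-6 = 0.00003409

0.00003409 millivolts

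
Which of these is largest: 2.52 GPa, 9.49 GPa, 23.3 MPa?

2.52 GPa = 2520000000 Pa
9.49 GPa = 9490000000 Pa
23.3 MPa = 23300000 Pa

9.49 GPa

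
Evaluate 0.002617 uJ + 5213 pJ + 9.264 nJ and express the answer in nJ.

In nJ:
  0.002617 uJ = 0.002617e3 nJ = 2.617
  5213 pJ = 5213e-3 nJ = 5.213
  9.264 nJ → 9.264
Sum: 2.617 + 5.213 + 9.264 = 17.094

17.094 nJ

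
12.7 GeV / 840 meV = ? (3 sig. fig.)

(12.7e9) / (840e-3) = 0.01512e12

15100000000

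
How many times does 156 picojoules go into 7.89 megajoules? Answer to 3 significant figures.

50600000000000000

(7.89 × 10⁶) / (156 × 10⁻¹²) = 0.05058 × 10¹⁸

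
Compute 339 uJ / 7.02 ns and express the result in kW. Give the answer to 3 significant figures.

48.3 kW

(339 × 10⁻⁶) / (7.02 × 10⁻⁹) = 48.291 × 10³ W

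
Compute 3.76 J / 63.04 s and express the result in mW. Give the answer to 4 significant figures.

(3.76) / (63.04) = 0.0596447 W

59.64 mW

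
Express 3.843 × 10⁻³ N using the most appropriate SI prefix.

= 3.843 × 10⁻³ N; 10⁻³ is milli.

3.843 mN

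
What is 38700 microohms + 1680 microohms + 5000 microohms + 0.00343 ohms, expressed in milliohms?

In milliohms:
  38700 microohms = 38700 × 10⁻³ milliohms = 38.7
  1680 microohms = 1680 × 10⁻³ milliohms = 1.68
  5000 microohms = 5000 × 10⁻³ milliohms = 5
  0.00343 ohms = 0.00343 × 10³ milliohms = 3.43
Sum: 38.7 + 1.68 + 5 + 3.43 = 48.81

48.81 milliohms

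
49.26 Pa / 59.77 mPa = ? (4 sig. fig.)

(49.26) / (59.77 × 10^-3) = 0.82416 × 10^3

824.2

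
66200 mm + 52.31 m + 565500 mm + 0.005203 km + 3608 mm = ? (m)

692.821 m

In m:
  66200 mm = 66200 × 10⁻³ m = 66.2
  52.31 m → 52.31
  565500 mm = 565500 × 10⁻³ m = 565.5
  0.005203 km = 0.005203 × 10³ m = 5.203
  3608 mm = 3608 × 10⁻³ m = 3.608
Sum: 66.2 + 52.31 + 565.5 + 5.203 + 3.608 = 692.821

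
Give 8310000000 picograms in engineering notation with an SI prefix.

8.31 milligrams

= 8.31e-3 grams; 1e-3 is milli.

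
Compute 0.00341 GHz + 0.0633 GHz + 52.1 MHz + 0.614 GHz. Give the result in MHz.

In MHz:
  0.00341 GHz = 0.00341 × 10³ MHz = 3.41
  0.0633 GHz = 0.0633 × 10³ MHz = 63.3
  52.1 MHz → 52.1
  0.614 GHz = 0.614 × 10³ MHz = 614
Sum: 3.41 + 63.3 + 52.1 + 614 = 732.81

732.81 MHz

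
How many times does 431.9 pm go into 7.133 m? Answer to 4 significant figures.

16520000000

(7.133) / (431.9 × 10⁻¹²) = 0.016515 × 10¹²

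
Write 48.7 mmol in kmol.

milli = 1e-3, kilo = 1e3; factor is 1e-6.
48.7 × 1e-6 = 0.0000487

0.0000487 kmol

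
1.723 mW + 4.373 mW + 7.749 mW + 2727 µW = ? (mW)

16.572 mW

In mW:
  1.723 mW → 1.723
  4.373 mW → 4.373
  7.749 mW → 7.749
  2727 µW = 2727 × 10^-3 mW = 2.727
Sum: 1.723 + 4.373 + 7.749 + 2.727 = 16.572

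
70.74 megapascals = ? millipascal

mega = 1e6, milli = 1e-3; factor is 1e9.
70.74 × 1e9 = 70740000000

70740000000 millipascals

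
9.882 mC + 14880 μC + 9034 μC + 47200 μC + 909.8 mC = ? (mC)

In mC:
  9.882 mC → 9.882
  14880 μC = 14880e-3 mC = 14.88
  9034 μC = 9034e-3 mC = 9.034
  47200 μC = 47200e-3 mC = 47.2
  909.8 mC → 909.8
Sum: 9.882 + 14.88 + 9.034 + 47.2 + 909.8 = 990.796

990.796 mC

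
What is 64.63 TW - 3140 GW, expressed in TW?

61.49 TW

In TW:
  64.63 TW → 64.63
  3140 GW = 3140 × 10⁻³ TW = 3.14
Difference: 64.63 - 3.14 = 61.49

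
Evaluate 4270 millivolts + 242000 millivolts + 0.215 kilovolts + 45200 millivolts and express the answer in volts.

In volts:
  4270 millivolts = 4270 × 10⁻³ volts = 4.27
  242000 millivolts = 242000 × 10⁻³ volts = 242
  0.215 kilovolts = 0.215 × 10³ volts = 215
  45200 millivolts = 45200 × 10⁻³ volts = 45.2
Sum: 4.27 + 242 + 215 + 45.2 = 506.47

506.47 volts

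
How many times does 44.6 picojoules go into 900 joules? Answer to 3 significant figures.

20200000000000

(900) / (44.6 × 10^-12) = 20.18 × 10^12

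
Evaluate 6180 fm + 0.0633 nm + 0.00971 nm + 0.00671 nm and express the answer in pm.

85.9 pm

In pm:
  6180 fm = 6180e-3 pm = 6.18
  0.0633 nm = 0.0633e3 pm = 63.3
  0.00971 nm = 0.00971e3 pm = 9.71
  0.00671 nm = 0.00671e3 pm = 6.71
Sum: 6.18 + 63.3 + 9.71 + 6.71 = 85.9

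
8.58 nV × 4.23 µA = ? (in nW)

0.0000362934 nW

8.58 × 10^-9 × 4.23 × 10^-6 = 36.2934 × 10^-15 W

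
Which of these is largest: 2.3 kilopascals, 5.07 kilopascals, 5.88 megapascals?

2.3 kilopascals = 2300 pascals
5.07 kilopascals = 5070 pascals
5.88 megapascals = 5880000 pascals

5.88 megapascals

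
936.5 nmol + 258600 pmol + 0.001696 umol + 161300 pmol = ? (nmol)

1358.096 nmol

In nmol:
  936.5 nmol → 936.5
  258600 pmol = 258600e-3 nmol = 258.6
  0.001696 umol = 0.001696e3 nmol = 1.696
  161300 pmol = 161300e-3 nmol = 161.3
Sum: 936.5 + 258.6 + 1.696 + 161.3 = 1358.096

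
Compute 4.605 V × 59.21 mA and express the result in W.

0.27266205 W

4.605 × 59.21 × 10^-3 = 272.66205 × 10^-3 W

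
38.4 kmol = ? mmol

kilo = 10³, milli = 10⁻³; factor is 10⁶.
38.4 × 10⁶ = 38400000

38400000 mmol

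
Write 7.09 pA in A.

pico = 10^-12, (no prefix) = 10^0; factor is 10^-12.
7.09 × 10^-12 = 0.00000000000709

0.00000000000709 A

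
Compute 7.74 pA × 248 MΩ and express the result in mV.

1.91952 mV

7.74e-12 × 248e6 = 1919.52e-6 V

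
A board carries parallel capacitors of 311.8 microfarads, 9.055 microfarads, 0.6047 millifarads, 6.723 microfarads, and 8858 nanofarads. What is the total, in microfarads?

In microfarads:
  311.8 microfarads → 311.8
  9.055 microfarads → 9.055
  0.6047 millifarads = 0.6047e3 microfarads = 604.7
  6.723 microfarads → 6.723
  8858 nanofarads = 8858e-3 microfarads = 8.858
Sum: 311.8 + 9.055 + 604.7 + 6.723 + 8.858 = 941.136

941.136 microfarads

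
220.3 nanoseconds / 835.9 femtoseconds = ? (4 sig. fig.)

263500

(220.3 × 10^-9) / (835.9 × 10^-15) = 0.26355 × 10^6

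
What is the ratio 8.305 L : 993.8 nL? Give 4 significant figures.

8357000

(8.305) / (993.8 × 10⁻⁹) = 0.0083568 × 10⁹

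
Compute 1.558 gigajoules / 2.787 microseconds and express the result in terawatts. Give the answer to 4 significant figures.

(1.558e9) / (2.787e-6) = 0.559024e15 W

559.0 terawatts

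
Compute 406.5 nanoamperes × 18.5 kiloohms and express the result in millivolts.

7.52025 millivolts

406.5 × 10^-9 × 18.5 × 10^3 = 7520.25 × 10^-6 V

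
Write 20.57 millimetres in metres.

0.02057 metres

milli = 10⁻³, (no prefix) = 10⁰; factor is 10⁻³.
20.57 × 10⁻³ = 0.02057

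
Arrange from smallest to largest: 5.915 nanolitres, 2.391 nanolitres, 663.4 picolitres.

5.915 nanolitres = 0.000000005915 litres
2.391 nanolitres = 0.000000002391 litres
663.4 picolitres = 0.0000000006634 litres

663.4 picolitres < 2.391 nanolitres < 5.915 nanolitres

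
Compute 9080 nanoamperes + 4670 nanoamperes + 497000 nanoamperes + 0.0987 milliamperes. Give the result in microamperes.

In microamperes:
  9080 nanoamperes = 9080e-3 microamperes = 9.08
  4670 nanoamperes = 4670e-3 microamperes = 4.67
  497000 nanoamperes = 497000e-3 microamperes = 497
  0.0987 milliamperes = 0.0987e3 microamperes = 98.7
Sum: 9.08 + 4.67 + 497 + 98.7 = 609.45

609.45 microamperes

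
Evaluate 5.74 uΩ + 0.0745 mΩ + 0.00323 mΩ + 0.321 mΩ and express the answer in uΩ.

In uΩ:
  5.74 uΩ → 5.74
  0.0745 mΩ = 0.0745 × 10³ uΩ = 74.5
  0.00323 mΩ = 0.00323 × 10³ uΩ = 3.23
  0.321 mΩ = 0.321 × 10³ uΩ = 321
Sum: 5.74 + 74.5 + 3.23 + 321 = 404.47

404.47 uΩ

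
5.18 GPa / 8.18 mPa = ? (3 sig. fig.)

633000000000

(5.18 × 10^9) / (8.18 × 10^-3) = 0.6333 × 10^12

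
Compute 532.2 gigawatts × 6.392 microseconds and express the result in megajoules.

532.2 × 10⁹ × 6.392 × 10⁻⁶ = 3401.8224 × 10³ J

3.4018224 megajoules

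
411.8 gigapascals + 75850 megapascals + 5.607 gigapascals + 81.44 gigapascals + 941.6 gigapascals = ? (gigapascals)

1516.297 gigapascals

In gigapascals:
  411.8 gigapascals → 411.8
  75850 megapascals = 75850e-3 gigapascals = 75.85
  5.607 gigapascals → 5.607
  81.44 gigapascals → 81.44
  941.6 gigapascals → 941.6
Sum: 411.8 + 75.85 + 5.607 + 81.44 + 941.6 = 1516.297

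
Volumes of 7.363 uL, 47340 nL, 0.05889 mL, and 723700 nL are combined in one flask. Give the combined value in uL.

In uL:
  7.363 uL → 7.363
  47340 nL = 47340 × 10^-3 uL = 47.34
  0.05889 mL = 0.05889 × 10^3 uL = 58.89
  723700 nL = 723700 × 10^-3 uL = 723.7
Sum: 7.363 + 47.34 + 58.89 + 723.7 = 837.293

837.293 uL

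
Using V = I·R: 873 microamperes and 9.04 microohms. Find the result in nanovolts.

7.89192 nanovolts

873e-6 × 9.04e-6 = 7891.92e-12 V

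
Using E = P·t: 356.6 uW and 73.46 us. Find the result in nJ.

26.195836 nJ

356.6 × 10⁻⁶ × 73.46 × 10⁻⁶ = 26195.836 × 10⁻¹² J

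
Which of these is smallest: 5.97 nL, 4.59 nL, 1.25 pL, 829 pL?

1.25 pL

5.97 nL = 0.00000000597 L
4.59 nL = 0.00000000459 L
1.25 pL = 0.00000000000125 L
829 pL = 0.000000000829 L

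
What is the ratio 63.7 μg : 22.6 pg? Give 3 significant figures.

2820000

(63.7 × 10^-6) / (22.6 × 10^-12) = 2.819 × 10^6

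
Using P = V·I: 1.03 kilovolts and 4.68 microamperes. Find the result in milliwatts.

4.8204 milliwatts

1.03 × 10³ × 4.68 × 10⁻⁶ = 4.8204 × 10⁻³ W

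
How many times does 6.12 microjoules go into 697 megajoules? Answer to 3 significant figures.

(697 × 10⁶) / (6.12 × 10⁻⁶) = 113.9 × 10¹²

114000000000000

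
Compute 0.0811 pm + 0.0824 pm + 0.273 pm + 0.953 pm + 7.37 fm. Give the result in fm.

1396.87 fm

In fm:
  0.0811 pm = 0.0811e3 fm = 81.1
  0.0824 pm = 0.0824e3 fm = 82.4
  0.273 pm = 0.273e3 fm = 273
  0.953 pm = 0.953e3 fm = 953
  7.37 fm → 7.37
Sum: 81.1 + 82.4 + 273 + 953 + 7.37 = 1396.87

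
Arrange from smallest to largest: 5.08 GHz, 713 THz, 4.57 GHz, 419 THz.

4.57 GHz < 5.08 GHz < 419 THz < 713 THz

5.08 GHz = 5080000000 Hz
713 THz = 713000000000000 Hz
4.57 GHz = 4570000000 Hz
419 THz = 419000000000000 Hz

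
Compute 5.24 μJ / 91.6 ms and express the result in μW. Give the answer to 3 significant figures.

57.2 μW

(5.24 × 10^-6) / (91.6 × 10^-3) = 0.057205 × 10^-3 W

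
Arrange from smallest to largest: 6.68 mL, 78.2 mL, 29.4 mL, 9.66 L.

6.68 mL = 0.00668 L
78.2 mL = 0.0782 L
29.4 mL = 0.0294 L
9.66 L = 9.66 L

6.68 mL < 29.4 mL < 78.2 mL < 9.66 L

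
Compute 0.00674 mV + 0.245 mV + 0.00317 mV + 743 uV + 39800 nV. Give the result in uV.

1037.71 uV

In uV:
  0.00674 mV = 0.00674e3 uV = 6.74
  0.245 mV = 0.245e3 uV = 245
  0.00317 mV = 0.00317e3 uV = 3.17
  743 uV → 743
  39800 nV = 39800e-3 uV = 39.8
Sum: 6.74 + 245 + 3.17 + 743 + 39.8 = 1037.71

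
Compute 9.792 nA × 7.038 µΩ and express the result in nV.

9.792 × 10^-9 × 7.038 × 10^-6 = 68.916096 × 10^-15 V

0.000068916096 nV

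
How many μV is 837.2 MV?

837200000000000 μV

mega = 1e6, micro = 1e-6; factor is 1e12.
837.2 × 1e12 = 837200000000000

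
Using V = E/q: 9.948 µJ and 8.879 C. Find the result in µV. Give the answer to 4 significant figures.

(9.948 × 10⁻⁶) / (8.879) = 1.1204 × 10⁻⁶ V

1.120 µV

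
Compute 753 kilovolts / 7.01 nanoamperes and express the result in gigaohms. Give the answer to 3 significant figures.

(753 × 10³) / (7.01 × 10⁻⁹) = 107.42 × 10¹² Ω

107000 gigaohms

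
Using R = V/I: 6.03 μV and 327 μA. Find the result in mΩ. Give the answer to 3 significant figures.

18.4 mΩ

(6.03 × 10^-6) / (327 × 10^-6) = 0.01844 Ω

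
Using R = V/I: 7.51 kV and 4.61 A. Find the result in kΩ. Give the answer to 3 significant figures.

(7.51e3) / (4.61) = 1.6291e3 Ω

1.63 kΩ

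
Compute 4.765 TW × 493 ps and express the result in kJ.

2.349145 kJ

4.765e12 × 493e-12 = 2349.145 J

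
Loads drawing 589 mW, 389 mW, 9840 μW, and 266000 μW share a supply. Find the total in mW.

1253.84 mW

In mW:
  589 mW → 589
  389 mW → 389
  9840 μW = 9840 × 10⁻³ mW = 9.84
  266000 μW = 266000 × 10⁻³ mW = 266
Sum: 589 + 389 + 9.84 + 266 = 1253.84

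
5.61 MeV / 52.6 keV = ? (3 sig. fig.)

(5.61e6) / (52.6e3) = 0.1067e3

107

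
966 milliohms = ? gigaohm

0.000000000966 gigaohms

milli = 1e-3, giga = 1e9; factor is 1e-12.
966 × 1e-12 = 0.000000000966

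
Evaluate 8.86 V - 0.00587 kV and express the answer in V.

In V:
  8.86 V → 8.86
  0.00587 kV = 0.00587 × 10³ V = 5.87
Difference: 8.86 - 5.87 = 2.99

2.99 V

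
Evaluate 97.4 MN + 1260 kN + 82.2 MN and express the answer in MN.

180.86 MN

In MN:
  97.4 MN → 97.4
  1260 kN = 1260 × 10^-3 MN = 1.26
  82.2 MN → 82.2
Sum: 97.4 + 1.26 + 82.2 = 180.86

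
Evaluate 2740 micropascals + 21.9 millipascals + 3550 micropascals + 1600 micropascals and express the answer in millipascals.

29.79 millipascals

In millipascals:
  2740 micropascals = 2740 × 10^-3 millipascals = 2.74
  21.9 millipascals → 21.9
  3550 micropascals = 3550 × 10^-3 millipascals = 3.55
  1600 micropascals = 1600 × 10^-3 millipascals = 1.6
Sum: 2.74 + 21.9 + 3.55 + 1.6 = 29.79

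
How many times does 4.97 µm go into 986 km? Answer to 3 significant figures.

198000000000

(986 × 10^3) / (4.97 × 10^-6) = 198.4 × 10^9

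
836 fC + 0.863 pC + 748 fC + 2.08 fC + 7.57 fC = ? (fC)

In fC:
  836 fC → 836
  0.863 pC = 0.863 × 10^3 fC = 863
  748 fC → 748
  2.08 fC → 2.08
  7.57 fC → 7.57
Sum: 836 + 863 + 748 + 2.08 + 7.57 = 2456.65

2456.65 fC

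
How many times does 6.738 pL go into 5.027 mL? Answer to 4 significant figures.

(5.027 × 10^-3) / (6.738 × 10^-12) = 0.74607 × 10^9

746100000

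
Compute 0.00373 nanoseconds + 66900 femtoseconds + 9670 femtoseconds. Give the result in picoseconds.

In picoseconds:
  0.00373 nanoseconds = 0.00373 × 10³ picoseconds = 3.73
  66900 femtoseconds = 66900 × 10⁻³ picoseconds = 66.9
  9670 femtoseconds = 9670 × 10⁻³ picoseconds = 9.67
Sum: 3.73 + 66.9 + 9.67 = 80.3

80.3 picoseconds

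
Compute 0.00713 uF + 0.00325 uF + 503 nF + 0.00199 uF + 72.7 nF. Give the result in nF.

588.07 nF

In nF:
  0.00713 uF = 0.00713 × 10^3 nF = 7.13
  0.00325 uF = 0.00325 × 10^3 nF = 3.25
  503 nF → 503
  0.00199 uF = 0.00199 × 10^3 nF = 1.99
  72.7 nF → 72.7
Sum: 7.13 + 3.25 + 503 + 1.99 + 72.7 = 588.07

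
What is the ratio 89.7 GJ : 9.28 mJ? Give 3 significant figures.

9670000000000

(89.7 × 10⁹) / (9.28 × 10⁻³) = 9.666 × 10¹²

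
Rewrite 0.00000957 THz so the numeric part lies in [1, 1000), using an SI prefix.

9.57 MHz

= 9.57 × 10^6 Hz; 10^6 is mega.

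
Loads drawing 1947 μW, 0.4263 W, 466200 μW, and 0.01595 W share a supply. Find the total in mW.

910.397 mW

In mW:
  1947 μW = 1947 × 10⁻³ mW = 1.947
  0.4263 W = 0.4263 × 10³ mW = 426.3
  466200 μW = 466200 × 10⁻³ mW = 466.2
  0.01595 W = 0.01595 × 10³ mW = 15.95
Sum: 1.947 + 426.3 + 466.2 + 15.95 = 910.397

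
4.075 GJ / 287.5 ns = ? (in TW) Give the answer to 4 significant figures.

(4.075e9) / (287.5e-9) = 0.0141739e18 W

14170 TW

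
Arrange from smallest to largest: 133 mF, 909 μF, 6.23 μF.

133 mF = 0.133 F
909 μF = 0.000909 F
6.23 μF = 0.00000623 F

6.23 μF < 909 μF < 133 mF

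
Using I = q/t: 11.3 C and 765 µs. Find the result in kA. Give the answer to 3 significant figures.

14.8 kA

(11.3) / (765 × 10^-6) = 0.014771 × 10^6 A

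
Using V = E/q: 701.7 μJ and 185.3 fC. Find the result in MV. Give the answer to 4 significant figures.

3787 MV

(701.7 × 10⁻⁶) / (185.3 × 10⁻¹⁵) = 3.78683 × 10⁹ V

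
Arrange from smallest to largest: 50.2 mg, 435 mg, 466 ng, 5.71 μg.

466 ng < 5.71 μg < 50.2 mg < 435 mg

50.2 mg = 0.0502 g
435 mg = 0.435 g
466 ng = 0.000000466 g
5.71 μg = 0.00000571 g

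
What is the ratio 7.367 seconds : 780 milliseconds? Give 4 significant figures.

9.445

(7.367) / (780 × 10^-3) = 0.0094449 × 10^3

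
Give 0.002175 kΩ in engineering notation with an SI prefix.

2.175 Ω

= 2.175 Ω; mantissa already in [1, 1000).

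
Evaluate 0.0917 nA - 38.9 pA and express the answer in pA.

In pA:
  0.0917 nA = 0.0917 × 10^3 pA = 91.7
  38.9 pA → 38.9
Difference: 91.7 - 38.9 = 52.8

52.8 pA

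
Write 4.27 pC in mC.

pico = 10^-12, milli = 10^-3; factor is 10^-9.
4.27 × 10^-9 = 0.00000000427

0.00000000427 mC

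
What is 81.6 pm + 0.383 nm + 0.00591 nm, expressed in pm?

470.51 pm

In pm:
  81.6 pm → 81.6
  0.383 nm = 0.383 × 10³ pm = 383
  0.00591 nm = 0.00591 × 10³ pm = 5.91
Sum: 81.6 + 383 + 5.91 = 470.51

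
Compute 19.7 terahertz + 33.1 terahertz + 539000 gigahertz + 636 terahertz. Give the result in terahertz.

1227.8 terahertz

In terahertz:
  19.7 terahertz → 19.7
  33.1 terahertz → 33.1
  539000 gigahertz = 539000 × 10⁻³ terahertz = 539
  636 terahertz → 636
Sum: 19.7 + 33.1 + 539 + 636 = 1227.8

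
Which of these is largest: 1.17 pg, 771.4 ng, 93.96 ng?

771.4 ng

1.17 pg = 0.00000000000117 g
771.4 ng = 0.0000007714 g
93.96 ng = 0.00000009396 g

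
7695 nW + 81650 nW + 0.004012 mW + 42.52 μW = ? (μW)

135.877 μW

In μW:
  7695 nW = 7695 × 10^-3 μW = 7.695
  81650 nW = 81650 × 10^-3 μW = 81.65
  0.004012 mW = 0.004012 × 10^3 μW = 4.012
  42.52 μW → 42.52
Sum: 7.695 + 81.65 + 4.012 + 42.52 = 135.877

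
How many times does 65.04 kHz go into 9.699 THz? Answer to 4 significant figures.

149100000

(9.699 × 10¹²) / (65.04 × 10³) = 0.14912 × 10⁹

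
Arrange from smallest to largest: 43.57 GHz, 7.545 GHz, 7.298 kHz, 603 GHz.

7.298 kHz < 7.545 GHz < 43.57 GHz < 603 GHz

43.57 GHz = 43570000000 Hz
7.545 GHz = 7545000000 Hz
7.298 kHz = 7298 Hz
603 GHz = 603000000000 Hz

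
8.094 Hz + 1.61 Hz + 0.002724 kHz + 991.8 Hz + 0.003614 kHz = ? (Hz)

1007.842 Hz

In Hz:
  8.094 Hz → 8.094
  1.61 Hz → 1.61
  0.002724 kHz = 0.002724 × 10^3 Hz = 2.724
  991.8 Hz → 991.8
  0.003614 kHz = 0.003614 × 10^3 Hz = 3.614
Sum: 8.094 + 1.61 + 2.724 + 991.8 + 3.614 = 1007.842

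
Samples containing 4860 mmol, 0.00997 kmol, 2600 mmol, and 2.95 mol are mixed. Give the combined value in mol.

20.38 mol

In mol:
  4860 mmol = 4860 × 10⁻³ mol = 4.86
  0.00997 kmol = 0.00997 × 10³ mol = 9.97
  2600 mmol = 2600 × 10⁻³ mol = 2.6
  2.95 mol → 2.95
Sum: 4.86 + 9.97 + 2.6 + 2.95 = 20.38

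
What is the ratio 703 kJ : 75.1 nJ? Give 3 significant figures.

(703 × 10^3) / (75.1 × 10^-9) = 9.361 × 10^12

9360000000000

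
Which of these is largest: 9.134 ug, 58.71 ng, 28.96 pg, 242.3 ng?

9.134 ug

9.134 ug = 0.000009134 g
58.71 ng = 0.00000005871 g
28.96 pg = 0.00000000002896 g
242.3 ng = 0.0000002423 g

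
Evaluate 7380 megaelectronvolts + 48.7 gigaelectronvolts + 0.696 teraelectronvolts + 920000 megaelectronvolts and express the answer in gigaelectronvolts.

In gigaelectronvolts:
  7380 megaelectronvolts = 7380e-3 gigaelectronvolts = 7.38
  48.7 gigaelectronvolts → 48.7
  0.696 teraelectronvolts = 0.696e3 gigaelectronvolts = 696
  920000 megaelectronvolts = 920000e-3 gigaelectronvolts = 920
Sum: 7.38 + 48.7 + 696 + 920 = 1672.08

1672.08 gigaelectronvolts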